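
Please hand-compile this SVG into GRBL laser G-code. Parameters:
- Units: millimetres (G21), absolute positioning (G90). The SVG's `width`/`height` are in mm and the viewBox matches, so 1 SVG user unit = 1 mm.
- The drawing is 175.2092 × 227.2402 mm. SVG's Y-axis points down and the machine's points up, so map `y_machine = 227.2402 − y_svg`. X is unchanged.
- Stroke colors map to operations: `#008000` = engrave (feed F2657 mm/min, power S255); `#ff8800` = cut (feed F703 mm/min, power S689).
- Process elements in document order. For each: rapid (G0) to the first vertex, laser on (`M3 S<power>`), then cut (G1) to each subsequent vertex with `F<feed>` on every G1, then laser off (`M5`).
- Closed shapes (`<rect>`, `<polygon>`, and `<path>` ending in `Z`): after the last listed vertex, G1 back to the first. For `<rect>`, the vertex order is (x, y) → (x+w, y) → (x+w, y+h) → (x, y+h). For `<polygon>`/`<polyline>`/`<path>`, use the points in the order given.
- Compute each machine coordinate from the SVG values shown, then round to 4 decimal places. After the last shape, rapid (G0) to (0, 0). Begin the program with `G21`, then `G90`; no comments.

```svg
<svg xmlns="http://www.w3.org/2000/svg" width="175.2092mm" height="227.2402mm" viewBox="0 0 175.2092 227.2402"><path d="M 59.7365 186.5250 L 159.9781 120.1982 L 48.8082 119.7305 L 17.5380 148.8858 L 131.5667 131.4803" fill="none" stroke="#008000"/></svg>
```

viewBox `0 0 175.2092 227.2402` with mm width/height → 1 unit = 1 mm. Flip: y_m = 227.2402 − y_svg.

**Shape 1** — `<path>` open polyline, stroke `#008000` → engrave (S255, F2657). Machine vertices: (59.7365,40.7152) → (159.9781,107.0420) → (48.8082,107.5097) → (17.5380,78.3544) → (131.5667,95.7599). Open path.

G21
G90
G0 X59.7365 Y40.7152
M3 S255
G1 X159.9781 Y107.0420 F2657
G1 X48.8082 Y107.5097 F2657
G1 X17.5380 Y78.3544 F2657
G1 X131.5667 Y95.7599 F2657
M5
G0 X0.0000 Y0.0000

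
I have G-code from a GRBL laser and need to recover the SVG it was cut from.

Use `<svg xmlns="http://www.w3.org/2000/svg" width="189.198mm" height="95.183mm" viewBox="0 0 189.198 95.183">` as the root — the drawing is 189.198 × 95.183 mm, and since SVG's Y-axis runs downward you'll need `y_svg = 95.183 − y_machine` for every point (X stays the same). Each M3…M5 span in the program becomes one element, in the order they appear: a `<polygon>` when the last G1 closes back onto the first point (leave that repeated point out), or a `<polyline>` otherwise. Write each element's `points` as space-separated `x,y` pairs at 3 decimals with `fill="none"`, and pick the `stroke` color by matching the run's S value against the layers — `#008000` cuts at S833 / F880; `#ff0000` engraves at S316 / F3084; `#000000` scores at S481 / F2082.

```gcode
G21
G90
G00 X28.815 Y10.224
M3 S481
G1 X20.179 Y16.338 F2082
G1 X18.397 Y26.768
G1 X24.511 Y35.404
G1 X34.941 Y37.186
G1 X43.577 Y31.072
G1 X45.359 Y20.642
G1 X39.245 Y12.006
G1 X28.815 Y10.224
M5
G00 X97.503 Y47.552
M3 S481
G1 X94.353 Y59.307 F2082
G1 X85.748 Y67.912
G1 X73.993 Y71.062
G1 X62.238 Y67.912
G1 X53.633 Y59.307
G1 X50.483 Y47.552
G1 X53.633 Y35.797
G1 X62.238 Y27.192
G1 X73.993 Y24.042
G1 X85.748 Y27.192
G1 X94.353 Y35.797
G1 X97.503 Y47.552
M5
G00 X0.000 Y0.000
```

y_svg = 95.183 − y_m. Every run uses S481, so all elements get stroke `#000000` (score).

[1] closed run; points: 28.815,84.959 20.179,78.845 18.397,68.415 24.511,59.779 34.941,57.997 43.577,64.111 45.359,74.541 39.245,83.177

[2] closed run; points: 97.503,47.631 94.353,35.876 85.748,27.271 73.993,24.121 62.238,27.271 53.633,35.876 50.483,47.631 53.633,59.386 62.238,67.991 73.993,71.141 85.748,67.991 94.353,59.386

<svg xmlns="http://www.w3.org/2000/svg" width="189.198mm" height="95.183mm" viewBox="0 0 189.198 95.183">
  <polygon points="28.815,84.959 20.179,78.845 18.397,68.415 24.511,59.779 34.941,57.997 43.577,64.111 45.359,74.541 39.245,83.177" fill="none" stroke="#000000"/>
  <polygon points="97.503,47.631 94.353,35.876 85.748,27.271 73.993,24.121 62.238,27.271 53.633,35.876 50.483,47.631 53.633,59.386 62.238,67.991 73.993,71.141 85.748,67.991 94.353,59.386" fill="none" stroke="#000000"/>
</svg>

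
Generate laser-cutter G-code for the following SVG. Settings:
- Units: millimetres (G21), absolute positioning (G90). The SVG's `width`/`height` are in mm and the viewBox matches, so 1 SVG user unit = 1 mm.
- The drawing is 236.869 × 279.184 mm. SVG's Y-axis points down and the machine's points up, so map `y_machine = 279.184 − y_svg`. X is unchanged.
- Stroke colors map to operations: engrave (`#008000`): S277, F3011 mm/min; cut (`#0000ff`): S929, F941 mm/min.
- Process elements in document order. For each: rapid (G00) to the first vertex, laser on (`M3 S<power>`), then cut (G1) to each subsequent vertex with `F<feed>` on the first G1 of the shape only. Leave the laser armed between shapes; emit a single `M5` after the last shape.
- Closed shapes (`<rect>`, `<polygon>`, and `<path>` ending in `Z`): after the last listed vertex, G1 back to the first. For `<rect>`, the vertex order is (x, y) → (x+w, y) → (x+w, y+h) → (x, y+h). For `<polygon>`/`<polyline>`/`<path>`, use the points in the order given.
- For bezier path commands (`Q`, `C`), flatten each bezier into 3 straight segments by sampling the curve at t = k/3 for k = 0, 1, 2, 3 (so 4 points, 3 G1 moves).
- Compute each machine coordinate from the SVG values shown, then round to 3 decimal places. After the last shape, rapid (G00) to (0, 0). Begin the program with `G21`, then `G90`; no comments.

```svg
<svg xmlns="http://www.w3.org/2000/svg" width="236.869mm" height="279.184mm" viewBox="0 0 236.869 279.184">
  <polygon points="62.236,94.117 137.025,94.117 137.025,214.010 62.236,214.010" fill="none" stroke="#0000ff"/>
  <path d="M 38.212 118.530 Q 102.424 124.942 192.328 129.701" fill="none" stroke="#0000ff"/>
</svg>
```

viewBox `0 0 236.869 279.184` with mm width/height → 1 unit = 1 mm. Flip: y_m = 279.184 − y_svg.

**Shape 1** — `<polygon>` rectangle, stroke `#0000ff` → cut (S929, F941). Machine vertices: (62.236,185.067) → (137.025,185.067) → (137.025,65.174) → (62.236,65.174) → (62.236,185.067). Closed: final G1 returns to the first vertex.

**Shape 2** — `<path>` quadratic bezier, stroke `#0000ff` → cut (S929, F941). Control points (SVG): P0=(38.212,118.530), P1=(102.424,124.942), P2=(192.328,129.701); sampled at t=k/3. Machine vertices: (38.212,160.654) → (83.875,156.563) → (135.247,152.839) → (192.328,149.483). Open path.

G21
G90
G00 X62.236 Y185.067
M3 S929
G1 X137.025 Y185.067 F941
G1 X137.025 Y65.174
G1 X62.236 Y65.174
G1 X62.236 Y185.067
G00 X38.212 Y160.654
M3 S929
G1 X83.875 Y156.563 F941
G1 X135.247 Y152.839
G1 X192.328 Y149.483
M5
G00 X0.000 Y0.000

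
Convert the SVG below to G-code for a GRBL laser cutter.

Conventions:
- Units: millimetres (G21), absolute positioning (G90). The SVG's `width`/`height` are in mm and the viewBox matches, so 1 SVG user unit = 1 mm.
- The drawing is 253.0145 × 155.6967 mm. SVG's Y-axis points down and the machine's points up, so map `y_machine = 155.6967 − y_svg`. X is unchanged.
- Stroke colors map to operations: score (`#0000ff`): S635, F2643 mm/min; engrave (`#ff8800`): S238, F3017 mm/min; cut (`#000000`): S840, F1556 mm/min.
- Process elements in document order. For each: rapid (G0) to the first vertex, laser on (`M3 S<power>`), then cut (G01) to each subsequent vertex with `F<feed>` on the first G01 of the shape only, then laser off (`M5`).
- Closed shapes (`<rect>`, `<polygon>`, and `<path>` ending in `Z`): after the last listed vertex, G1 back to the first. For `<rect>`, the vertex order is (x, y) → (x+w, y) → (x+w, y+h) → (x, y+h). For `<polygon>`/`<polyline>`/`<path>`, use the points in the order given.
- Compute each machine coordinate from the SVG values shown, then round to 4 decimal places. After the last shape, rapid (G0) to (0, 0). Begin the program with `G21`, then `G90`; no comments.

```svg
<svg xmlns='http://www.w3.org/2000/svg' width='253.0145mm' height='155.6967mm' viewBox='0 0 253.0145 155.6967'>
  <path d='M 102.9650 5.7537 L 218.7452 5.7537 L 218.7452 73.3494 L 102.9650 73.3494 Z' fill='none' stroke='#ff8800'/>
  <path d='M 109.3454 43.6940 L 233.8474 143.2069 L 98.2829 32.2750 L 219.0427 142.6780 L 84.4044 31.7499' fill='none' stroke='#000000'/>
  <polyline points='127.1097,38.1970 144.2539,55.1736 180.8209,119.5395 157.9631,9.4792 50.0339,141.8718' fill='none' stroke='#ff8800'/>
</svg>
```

1 u = 1 mm; y_m = 155.6967 − y.

[1] `<path>` rectangle, #ff8800→engrave S238 F3017: (102.9650,149.9430) → (218.7452,149.9430) → (218.7452,82.3473) → (102.9650,82.3473) → (102.9650,149.9430) (closed)

[2] `<path>` open polyline, #000000→cut S840 F1556: (109.3454,112.0027) → (233.8474,12.4898) → (98.2829,123.4217) → (219.0427,13.0187) → (84.4044,123.9468)

[3] `<polyline>` open polyline, #ff8800→engrave S238 F3017: (127.1097,117.4997) → (144.2539,100.5231) → (180.8209,36.1572) → (157.9631,146.2175) → (50.0339,13.8249)

G21
G90
G0 X102.9650 Y149.9430
M3 S238
G01 X218.7452 Y149.9430 F3017
G01 X218.7452 Y82.3473
G01 X102.9650 Y82.3473
G01 X102.9650 Y149.9430
M5
G0 X109.3454 Y112.0027
M3 S840
G01 X233.8474 Y12.4898 F1556
G01 X98.2829 Y123.4217
G01 X219.0427 Y13.0187
G01 X84.4044 Y123.9468
M5
G0 X127.1097 Y117.4997
M3 S238
G01 X144.2539 Y100.5231 F3017
G01 X180.8209 Y36.1572
G01 X157.9631 Y146.2175
G01 X50.0339 Y13.8249
M5
G0 X0.0000 Y0.0000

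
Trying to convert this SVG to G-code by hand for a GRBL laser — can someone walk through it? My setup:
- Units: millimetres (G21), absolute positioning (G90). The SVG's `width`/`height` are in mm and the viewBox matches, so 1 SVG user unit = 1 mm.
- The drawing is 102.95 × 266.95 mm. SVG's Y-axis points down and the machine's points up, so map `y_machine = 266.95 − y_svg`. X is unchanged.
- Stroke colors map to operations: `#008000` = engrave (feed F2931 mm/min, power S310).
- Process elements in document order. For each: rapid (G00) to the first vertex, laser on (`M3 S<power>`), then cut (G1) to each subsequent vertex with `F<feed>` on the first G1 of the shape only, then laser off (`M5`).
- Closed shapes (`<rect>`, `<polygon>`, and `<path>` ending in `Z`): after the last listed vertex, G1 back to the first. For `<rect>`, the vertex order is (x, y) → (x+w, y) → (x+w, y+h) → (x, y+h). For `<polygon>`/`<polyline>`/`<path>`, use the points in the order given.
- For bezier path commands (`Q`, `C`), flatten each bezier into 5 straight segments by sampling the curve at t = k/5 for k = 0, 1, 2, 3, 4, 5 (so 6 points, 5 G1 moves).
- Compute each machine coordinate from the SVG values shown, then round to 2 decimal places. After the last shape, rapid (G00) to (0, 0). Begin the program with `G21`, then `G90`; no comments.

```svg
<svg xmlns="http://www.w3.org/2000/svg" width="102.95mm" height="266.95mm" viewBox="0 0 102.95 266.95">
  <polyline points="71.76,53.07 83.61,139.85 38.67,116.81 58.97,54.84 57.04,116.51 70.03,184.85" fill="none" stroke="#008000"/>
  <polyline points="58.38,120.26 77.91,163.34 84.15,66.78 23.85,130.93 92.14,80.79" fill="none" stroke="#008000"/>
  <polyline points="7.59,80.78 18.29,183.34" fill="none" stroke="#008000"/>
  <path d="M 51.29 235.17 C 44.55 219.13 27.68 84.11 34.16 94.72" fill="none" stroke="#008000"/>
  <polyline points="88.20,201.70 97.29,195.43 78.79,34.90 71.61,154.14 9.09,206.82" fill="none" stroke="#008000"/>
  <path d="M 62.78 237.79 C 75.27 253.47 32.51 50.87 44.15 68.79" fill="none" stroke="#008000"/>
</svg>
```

1 u = 1 mm; y_m = 266.95 − y.

[1] `<polyline>` open polyline, #008000→engrave S310 F2931: (71.76,213.88) → (83.61,127.10) → (38.67,150.14) → (58.97,212.11) → (57.04,150.44) → (70.03,82.10)

[2] `<polyline>` open polyline, #008000→engrave S310 F2931: (58.38,146.69) → (77.91,103.61) → (84.15,200.17) → (23.85,136.02) → (92.14,186.16)

[3] `<polyline>` line segment, #008000→engrave S310 F2931: (7.59,186.17) → (18.29,83.61)

[4] `<path>` cubic bezier, #008000→engrave S310 F2931: (51.29,31.78) → (46.30,53.56) → (40.48,91.20) → (35.45,131.99) → (32.81,163.24) → (34.16,172.23)

[5] `<polyline>` open polyline, #008000→engrave S310 F2931: (88.20,65.25) → (97.29,71.52) → (78.79,232.05) → (71.61,112.81) → (9.09,60.13)

[6] `<path>` cubic bezier, #008000→engrave S310 F2931: (62.78,29.16) → (64.52,42.44) → (58.27,87.04) → (49.28,141.90) → (42.82,185.96) → (44.15,198.16)

G21
G90
G00 X71.76 Y213.88
M3 S310
G1 X83.61 Y127.10 F2931
G1 X38.67 Y150.14
G1 X58.97 Y212.11
G1 X57.04 Y150.44
G1 X70.03 Y82.10
M5
G00 X58.38 Y146.69
M3 S310
G1 X77.91 Y103.61 F2931
G1 X84.15 Y200.17
G1 X23.85 Y136.02
G1 X92.14 Y186.16
M5
G00 X7.59 Y186.17
M3 S310
G1 X18.29 Y83.61 F2931
M5
G00 X51.29 Y31.78
M3 S310
G1 X46.30 Y53.56 F2931
G1 X40.48 Y91.20
G1 X35.45 Y131.99
G1 X32.81 Y163.24
G1 X34.16 Y172.23
M5
G00 X88.20 Y65.25
M3 S310
G1 X97.29 Y71.52 F2931
G1 X78.79 Y232.05
G1 X71.61 Y112.81
G1 X9.09 Y60.13
M5
G00 X62.78 Y29.16
M3 S310
G1 X64.52 Y42.44 F2931
G1 X58.27 Y87.04
G1 X49.28 Y141.90
G1 X42.82 Y185.96
G1 X44.15 Y198.16
M5
G00 X0.00 Y0.00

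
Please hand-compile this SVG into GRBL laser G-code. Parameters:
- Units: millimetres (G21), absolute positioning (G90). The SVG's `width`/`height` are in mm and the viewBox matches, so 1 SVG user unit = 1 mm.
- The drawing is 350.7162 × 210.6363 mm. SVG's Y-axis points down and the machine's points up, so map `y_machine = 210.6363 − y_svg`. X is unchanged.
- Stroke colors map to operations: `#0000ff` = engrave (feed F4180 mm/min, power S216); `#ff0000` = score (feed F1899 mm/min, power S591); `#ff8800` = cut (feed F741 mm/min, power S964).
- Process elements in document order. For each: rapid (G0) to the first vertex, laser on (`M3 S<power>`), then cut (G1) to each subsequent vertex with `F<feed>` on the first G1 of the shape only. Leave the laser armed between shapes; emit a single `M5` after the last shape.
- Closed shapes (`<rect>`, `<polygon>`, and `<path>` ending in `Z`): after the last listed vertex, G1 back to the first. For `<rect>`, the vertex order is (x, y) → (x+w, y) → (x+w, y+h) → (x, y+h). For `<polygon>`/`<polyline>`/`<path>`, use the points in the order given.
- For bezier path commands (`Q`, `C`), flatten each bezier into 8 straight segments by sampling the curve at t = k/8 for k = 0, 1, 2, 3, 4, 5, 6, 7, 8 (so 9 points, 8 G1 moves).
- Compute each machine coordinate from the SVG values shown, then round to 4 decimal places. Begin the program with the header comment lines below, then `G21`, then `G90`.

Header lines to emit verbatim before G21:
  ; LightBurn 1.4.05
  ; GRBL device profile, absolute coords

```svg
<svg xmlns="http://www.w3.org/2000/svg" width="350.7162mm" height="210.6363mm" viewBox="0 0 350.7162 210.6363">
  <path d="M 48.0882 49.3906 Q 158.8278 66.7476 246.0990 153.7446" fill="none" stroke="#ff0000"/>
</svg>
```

Since the viewBox matches the mm dimensions, user units are millimetres directly. The only transform is the Y-flip y_m = 210.6363 − y_svg.

Shape 1 is a quadratic bezier drawn with `<path>`. Its stroke #ff0000 means score at S591, F1899. After flipping Y the toolpath is (48.0882,161.2457) → (75.4064,155.8183) → (101.9912,148.2147) → (127.8427,138.4348) → (152.9607,126.4787) → (177.3454,112.3463) → (200.9966,96.0377) → (223.9145,77.5528) → (246.0990,56.8917).

; LightBurn 1.4.05
; GRBL device profile, absolute coords
G21
G90
G0 X48.0882 Y161.2457
M3 S591
G1 X75.4064 Y155.8183 F1899
G1 X101.9912 Y148.2147
G1 X127.8427 Y138.4348
G1 X152.9607 Y126.4787
G1 X177.3454 Y112.3463
G1 X200.9966 Y96.0377
G1 X223.9145 Y77.5528
G1 X246.0990 Y56.8917
M5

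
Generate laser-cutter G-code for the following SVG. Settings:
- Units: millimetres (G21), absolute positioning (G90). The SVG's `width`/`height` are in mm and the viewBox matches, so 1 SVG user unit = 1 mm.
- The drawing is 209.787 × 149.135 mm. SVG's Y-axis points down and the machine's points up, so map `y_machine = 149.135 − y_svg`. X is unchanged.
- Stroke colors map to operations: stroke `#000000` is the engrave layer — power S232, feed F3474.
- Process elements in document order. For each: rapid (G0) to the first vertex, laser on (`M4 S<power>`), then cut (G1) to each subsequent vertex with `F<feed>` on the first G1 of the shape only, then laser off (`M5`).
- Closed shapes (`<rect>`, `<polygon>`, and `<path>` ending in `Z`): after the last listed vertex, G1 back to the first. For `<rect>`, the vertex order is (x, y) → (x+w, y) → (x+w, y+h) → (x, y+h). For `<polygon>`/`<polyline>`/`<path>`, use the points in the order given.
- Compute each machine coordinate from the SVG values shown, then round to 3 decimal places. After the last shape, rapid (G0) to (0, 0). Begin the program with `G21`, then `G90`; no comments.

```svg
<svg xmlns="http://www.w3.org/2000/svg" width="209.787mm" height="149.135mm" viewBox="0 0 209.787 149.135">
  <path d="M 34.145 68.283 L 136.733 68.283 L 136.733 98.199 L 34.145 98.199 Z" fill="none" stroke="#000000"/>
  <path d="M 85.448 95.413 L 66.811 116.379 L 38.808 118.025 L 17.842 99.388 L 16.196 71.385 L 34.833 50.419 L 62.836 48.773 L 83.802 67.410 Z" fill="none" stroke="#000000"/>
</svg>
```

G21
G90
G0 X34.145 Y80.852
M4 S232
G1 X136.733 Y80.852 F3474
G1 X136.733 Y50.936
G1 X34.145 Y50.936
G1 X34.145 Y80.852
M5
G0 X85.448 Y53.722
M4 S232
G1 X66.811 Y32.756 F3474
G1 X38.808 Y31.110
G1 X17.842 Y49.747
G1 X16.196 Y77.750
G1 X34.833 Y98.716
G1 X62.836 Y100.362
G1 X83.802 Y81.725
G1 X85.448 Y53.722
M5
G0 X0.000 Y0.000

Since the viewBox matches the mm dimensions, user units are millimetres directly. The only transform is the Y-flip y_m = 149.135 − y_svg.

Shape 1 is a rectangle drawn with `<path>`. Its stroke #000000 means engrave at S232, F3474. After flipping Y the toolpath is (34.145,80.852) → (136.733,80.852) → (136.733,50.936) → (34.145,50.936) → (34.145,80.852), returning to the start.

Shape 2 is a regular polygon drawn with `<path>`. Its stroke #000000 means engrave at S232, F3474. After flipping Y the toolpath is (85.448,53.722) → (66.811,32.756) → (38.808,31.110) → (17.842,49.747) → (16.196,77.750) → (34.833,98.716) → (62.836,100.362) → (83.802,81.725) → (85.448,53.722), returning to the start.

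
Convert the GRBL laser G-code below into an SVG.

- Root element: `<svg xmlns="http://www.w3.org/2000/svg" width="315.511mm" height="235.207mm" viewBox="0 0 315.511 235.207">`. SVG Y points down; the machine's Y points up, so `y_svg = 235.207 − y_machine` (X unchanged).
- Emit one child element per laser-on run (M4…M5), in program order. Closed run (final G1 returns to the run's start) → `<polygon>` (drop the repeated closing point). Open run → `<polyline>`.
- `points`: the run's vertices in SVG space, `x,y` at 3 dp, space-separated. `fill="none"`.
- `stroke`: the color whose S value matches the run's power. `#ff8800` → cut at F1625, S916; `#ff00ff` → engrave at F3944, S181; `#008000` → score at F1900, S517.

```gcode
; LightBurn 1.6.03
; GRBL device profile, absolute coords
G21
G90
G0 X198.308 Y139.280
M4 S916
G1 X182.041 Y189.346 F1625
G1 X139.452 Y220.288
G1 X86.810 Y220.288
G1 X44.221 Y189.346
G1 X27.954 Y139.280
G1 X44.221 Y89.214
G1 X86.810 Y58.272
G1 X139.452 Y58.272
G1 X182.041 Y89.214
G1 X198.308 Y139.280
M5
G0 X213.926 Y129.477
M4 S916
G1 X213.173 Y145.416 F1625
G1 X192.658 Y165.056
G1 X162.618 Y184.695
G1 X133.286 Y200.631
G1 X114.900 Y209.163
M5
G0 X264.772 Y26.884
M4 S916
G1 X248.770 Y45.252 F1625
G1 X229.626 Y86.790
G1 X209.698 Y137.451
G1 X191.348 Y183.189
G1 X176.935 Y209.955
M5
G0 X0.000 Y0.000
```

Each laser-on run becomes one SVG element. Flip Y back into SVG space with y_svg = 235.207 − y_machine. Every run uses S916, so all elements get stroke `#ff8800` (cut).

Run 1: The run returns to its start, so emit a `<polygon>` with points (Y-flipped): 198.308,95.927 182.041,45.861 139.452,14.919 86.810,14.919 44.221,45.861 27.954,95.927 44.221,145.993 86.810,176.935 139.452,176.935 182.041,145.993.

Run 2: The run is open, so emit a `<polyline>` with points (Y-flipped): 213.926,105.730 213.173,89.791 192.658,70.151 162.618,50.512 133.286,34.576 114.900,26.044.

Run 3: The run is open, so emit a `<polyline>` with points (Y-flipped): 264.772,208.323 248.770,189.955 229.626,148.417 209.698,97.756 191.348,52.018 176.935,25.252.

<svg xmlns="http://www.w3.org/2000/svg" width="315.511mm" height="235.207mm" viewBox="0 0 315.511 235.207">
  <polygon points="198.308,95.927 182.041,45.861 139.452,14.919 86.810,14.919 44.221,45.861 27.954,95.927 44.221,145.993 86.810,176.935 139.452,176.935 182.041,145.993" fill="none" stroke="#ff8800"/>
  <polyline points="213.926,105.730 213.173,89.791 192.658,70.151 162.618,50.512 133.286,34.576 114.900,26.044" fill="none" stroke="#ff8800"/>
  <polyline points="264.772,208.323 248.770,189.955 229.626,148.417 209.698,97.756 191.348,52.018 176.935,25.252" fill="none" stroke="#ff8800"/>
</svg>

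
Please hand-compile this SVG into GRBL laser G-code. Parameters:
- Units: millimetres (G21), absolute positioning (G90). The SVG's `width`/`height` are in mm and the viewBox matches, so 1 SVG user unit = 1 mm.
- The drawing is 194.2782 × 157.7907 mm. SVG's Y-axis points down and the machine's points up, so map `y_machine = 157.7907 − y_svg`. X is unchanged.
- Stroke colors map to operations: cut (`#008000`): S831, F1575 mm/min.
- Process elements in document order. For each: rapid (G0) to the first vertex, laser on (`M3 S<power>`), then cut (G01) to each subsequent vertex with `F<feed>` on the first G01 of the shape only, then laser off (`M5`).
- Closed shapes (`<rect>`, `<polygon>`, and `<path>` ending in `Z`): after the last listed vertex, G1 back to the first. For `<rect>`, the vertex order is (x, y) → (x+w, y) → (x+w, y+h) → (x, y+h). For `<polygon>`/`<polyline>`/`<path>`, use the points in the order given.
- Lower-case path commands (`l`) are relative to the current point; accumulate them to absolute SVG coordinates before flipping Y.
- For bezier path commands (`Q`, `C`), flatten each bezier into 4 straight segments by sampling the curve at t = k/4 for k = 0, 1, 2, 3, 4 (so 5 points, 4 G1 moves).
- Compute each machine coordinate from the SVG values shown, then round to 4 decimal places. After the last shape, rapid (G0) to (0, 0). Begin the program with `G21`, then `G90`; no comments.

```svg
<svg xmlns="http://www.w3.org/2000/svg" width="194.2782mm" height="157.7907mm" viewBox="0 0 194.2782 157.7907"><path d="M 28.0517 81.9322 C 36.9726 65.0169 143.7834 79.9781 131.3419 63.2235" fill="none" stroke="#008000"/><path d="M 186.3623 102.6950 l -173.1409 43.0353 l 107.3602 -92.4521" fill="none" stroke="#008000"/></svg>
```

G21
G90
G0 X28.0517 Y75.8585
M3 S831
G01 X49.7039 Y83.5618 F1575
G01 X87.7077 Y85.2731
G01 X121.7061 Y86.9543
G01 X131.3419 Y94.5672
M5
G0 X186.3623 Y55.0957
M3 S831
G01 X13.2214 Y12.0604 F1575
G01 X120.5816 Y104.5125
M5
G0 X0.0000 Y0.0000

Since the viewBox matches the mm dimensions, user units are millimetres directly. The only transform is the Y-flip y_m = 157.7907 − y_svg.

Shape 1 is a cubic bezier drawn with `<path>`. Its stroke #008000 means cut at S831, F1575. After flipping Y the toolpath is (28.0517,75.8585) → (49.7039,83.5618) → (87.7077,85.2731) → (121.7061,86.9543) → (131.3419,94.5672).

Shape 2 is a open polyline drawn with `<path>`. Its stroke #008000 means cut at S831, F1575. After flipping Y the toolpath is (186.3623,55.0957) → (13.2214,12.0604) → (120.5816,104.5125).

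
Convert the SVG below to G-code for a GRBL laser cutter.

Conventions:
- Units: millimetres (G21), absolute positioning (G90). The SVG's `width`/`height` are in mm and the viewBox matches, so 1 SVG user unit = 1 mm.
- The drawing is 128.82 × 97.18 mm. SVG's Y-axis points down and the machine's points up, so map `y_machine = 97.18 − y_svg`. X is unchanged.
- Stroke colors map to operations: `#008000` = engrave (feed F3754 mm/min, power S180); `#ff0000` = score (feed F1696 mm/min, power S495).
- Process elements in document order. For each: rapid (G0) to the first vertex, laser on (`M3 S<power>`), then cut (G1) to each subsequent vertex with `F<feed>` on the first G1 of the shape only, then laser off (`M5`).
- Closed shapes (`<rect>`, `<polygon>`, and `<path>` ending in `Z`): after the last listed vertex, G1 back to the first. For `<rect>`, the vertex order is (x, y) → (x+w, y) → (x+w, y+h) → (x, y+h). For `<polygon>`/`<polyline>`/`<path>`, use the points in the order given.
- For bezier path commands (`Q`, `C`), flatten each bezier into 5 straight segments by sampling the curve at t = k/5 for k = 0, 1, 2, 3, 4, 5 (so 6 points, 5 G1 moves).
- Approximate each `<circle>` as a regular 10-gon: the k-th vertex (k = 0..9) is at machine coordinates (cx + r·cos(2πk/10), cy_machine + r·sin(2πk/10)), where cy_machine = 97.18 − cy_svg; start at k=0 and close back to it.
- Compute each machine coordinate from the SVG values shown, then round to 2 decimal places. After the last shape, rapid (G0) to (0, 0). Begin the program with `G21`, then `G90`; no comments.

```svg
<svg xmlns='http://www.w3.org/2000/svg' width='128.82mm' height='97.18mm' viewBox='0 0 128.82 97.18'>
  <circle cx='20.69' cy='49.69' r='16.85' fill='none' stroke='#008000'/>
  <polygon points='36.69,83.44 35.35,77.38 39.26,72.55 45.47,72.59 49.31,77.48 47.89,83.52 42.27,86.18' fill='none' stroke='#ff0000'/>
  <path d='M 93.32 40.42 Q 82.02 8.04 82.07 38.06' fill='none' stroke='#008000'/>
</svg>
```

G21
G90
G0 X37.54 Y47.49
M3 S180
G1 X34.32 Y57.39 F3754
G1 X25.90 Y63.52
G1 X15.48 Y63.52
G1 X7.06 Y57.39
G1 X3.84 Y47.49
G1 X7.06 Y37.59
G1 X15.48 Y31.46
G1 X25.90 Y31.46
G1 X34.32 Y37.59
G1 X37.54 Y47.49
M5
G0 X36.69 Y13.74
M3 S495
G1 X35.35 Y19.80 F1696
G1 X39.26 Y24.63
G1 X45.47 Y24.59
G1 X49.31 Y19.70
G1 X47.89 Y13.66
G1 X42.27 Y11.00
G1 X36.69 Y13.74
M5
G0 X93.32 Y56.76
M3 S180
G1 X89.25 Y67.22 F3754
G1 X86.10 Y72.68
G1 X83.85 Y73.15
G1 X82.50 Y68.63
G1 X82.07 Y59.12
M5
G0 X0.00 Y0.00

viewBox `0 0 128.82 97.18` with mm width/height → 1 unit = 1 mm. Flip: y_m = 97.18 − y_svg.

**Shape 1** — `<circle>` circle, stroke `#008000` → engrave (S180, F3754). Machine vertices: (37.54,47.49) → (34.32,57.39) → (25.90,63.52) → (15.48,63.52) → (7.06,57.39) → (3.84,47.49) → (7.06,37.59) → (15.48,31.46) → (25.90,31.46) → (34.32,37.59) → (37.54,47.49). Closed: final G1 returns to the first vertex.

**Shape 2** — `<polygon>` regular polygon, stroke `#ff0000` → score (S495, F1696). Machine vertices: (36.69,13.74) → (35.35,19.80) → (39.26,24.63) → (45.47,24.59) → (49.31,19.70) → (47.89,13.66) → (42.27,11.00) → (36.69,13.74). Closed: final G1 returns to the first vertex.

**Shape 3** — `<path>` quadratic bezier, stroke `#008000` → engrave (S180, F3754). Control points (SVG): P0=(93.32,40.42), P1=(82.02,8.04), P2=(82.07,38.06); sampled at t=k/5. Machine vertices: (93.32,56.76) → (89.25,67.22) → (86.10,72.68) → (83.85,73.15) → (82.50,68.63) → (82.07,59.12). Open path.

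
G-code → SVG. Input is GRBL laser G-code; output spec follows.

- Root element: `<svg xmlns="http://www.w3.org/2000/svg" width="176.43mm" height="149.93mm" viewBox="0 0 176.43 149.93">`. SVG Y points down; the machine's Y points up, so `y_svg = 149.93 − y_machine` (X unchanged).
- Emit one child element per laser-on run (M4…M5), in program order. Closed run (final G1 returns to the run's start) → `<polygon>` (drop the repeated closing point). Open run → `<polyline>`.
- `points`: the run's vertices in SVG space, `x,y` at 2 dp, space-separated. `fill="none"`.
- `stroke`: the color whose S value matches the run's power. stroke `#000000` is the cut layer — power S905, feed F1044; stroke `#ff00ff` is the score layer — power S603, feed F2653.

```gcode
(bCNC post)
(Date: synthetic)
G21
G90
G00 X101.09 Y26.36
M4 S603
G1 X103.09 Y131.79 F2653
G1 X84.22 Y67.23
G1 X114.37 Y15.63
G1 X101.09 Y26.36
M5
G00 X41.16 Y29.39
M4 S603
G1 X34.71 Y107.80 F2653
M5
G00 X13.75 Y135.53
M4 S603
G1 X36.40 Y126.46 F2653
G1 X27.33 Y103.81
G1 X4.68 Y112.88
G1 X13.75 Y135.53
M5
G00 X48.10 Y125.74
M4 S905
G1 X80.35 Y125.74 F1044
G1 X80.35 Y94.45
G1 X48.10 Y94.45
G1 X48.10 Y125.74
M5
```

Each laser-on run becomes one SVG element. Flip Y back into SVG space with y_svg = 149.93 − y_machine.

Run 1: the run's S603 means `#ff00ff` (score). The run returns to its start, so emit a `<polygon>` with points (Y-flipped): 101.09,123.57 103.09,18.14 84.22,82.70 114.37,134.30.

Run 2: the run's S603 means `#ff00ff` (score). The run is open, so emit a `<polyline>` with points (Y-flipped): 41.16,120.54 34.71,42.13.

Run 3: power S603 maps to stroke `#ff00ff` (score). The run returns to its start, so emit a `<polygon>` with points (Y-flipped): 13.75,14.40 36.40,23.47 27.33,46.12 4.68,37.05.

Run 4: the run's S905 means `#000000` (cut). The run returns to its start, so emit a `<polygon>` with points (Y-flipped): 48.10,24.19 80.35,24.19 80.35,55.48 48.10,55.48.

<svg xmlns="http://www.w3.org/2000/svg" width="176.43mm" height="149.93mm" viewBox="0 0 176.43 149.93">
  <polygon points="101.09,123.57 103.09,18.14 84.22,82.70 114.37,134.30" fill="none" stroke="#ff00ff"/>
  <polyline points="41.16,120.54 34.71,42.13" fill="none" stroke="#ff00ff"/>
  <polygon points="13.75,14.40 36.40,23.47 27.33,46.12 4.68,37.05" fill="none" stroke="#ff00ff"/>
  <polygon points="48.10,24.19 80.35,24.19 80.35,55.48 48.10,55.48" fill="none" stroke="#000000"/>
</svg>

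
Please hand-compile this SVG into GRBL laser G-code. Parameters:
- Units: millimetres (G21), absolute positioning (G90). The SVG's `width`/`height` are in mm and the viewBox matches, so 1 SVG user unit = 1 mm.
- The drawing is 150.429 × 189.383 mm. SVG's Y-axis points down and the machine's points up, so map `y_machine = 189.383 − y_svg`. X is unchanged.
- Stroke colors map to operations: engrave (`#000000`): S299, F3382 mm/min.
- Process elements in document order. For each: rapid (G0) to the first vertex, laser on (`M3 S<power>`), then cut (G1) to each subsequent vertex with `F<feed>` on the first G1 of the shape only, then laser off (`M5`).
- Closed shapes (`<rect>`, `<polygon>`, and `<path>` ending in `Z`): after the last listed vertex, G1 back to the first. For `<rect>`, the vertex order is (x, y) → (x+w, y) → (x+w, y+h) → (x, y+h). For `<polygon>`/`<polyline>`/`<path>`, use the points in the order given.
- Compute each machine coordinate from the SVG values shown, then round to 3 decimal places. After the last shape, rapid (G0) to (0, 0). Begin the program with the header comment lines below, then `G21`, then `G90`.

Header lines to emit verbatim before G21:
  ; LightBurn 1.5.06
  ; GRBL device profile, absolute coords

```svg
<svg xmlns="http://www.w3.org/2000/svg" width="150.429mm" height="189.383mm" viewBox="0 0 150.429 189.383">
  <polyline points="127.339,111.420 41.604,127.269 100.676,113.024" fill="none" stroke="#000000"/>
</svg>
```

; LightBurn 1.5.06
; GRBL device profile, absolute coords
G21
G90
G0 X127.339 Y77.963
M3 S299
G1 X41.604 Y62.114 F3382
G1 X100.676 Y76.359
M5
G0 X0.000 Y0.000

viewBox `0 0 150.429 189.383` with mm width/height → 1 unit = 1 mm. Flip: y_m = 189.383 − y_svg.

**Shape 1** — `<polyline>` open polyline, stroke `#000000` → engrave (S299, F3382). Machine vertices: (127.339,77.963) → (41.604,62.114) → (100.676,76.359). Open path.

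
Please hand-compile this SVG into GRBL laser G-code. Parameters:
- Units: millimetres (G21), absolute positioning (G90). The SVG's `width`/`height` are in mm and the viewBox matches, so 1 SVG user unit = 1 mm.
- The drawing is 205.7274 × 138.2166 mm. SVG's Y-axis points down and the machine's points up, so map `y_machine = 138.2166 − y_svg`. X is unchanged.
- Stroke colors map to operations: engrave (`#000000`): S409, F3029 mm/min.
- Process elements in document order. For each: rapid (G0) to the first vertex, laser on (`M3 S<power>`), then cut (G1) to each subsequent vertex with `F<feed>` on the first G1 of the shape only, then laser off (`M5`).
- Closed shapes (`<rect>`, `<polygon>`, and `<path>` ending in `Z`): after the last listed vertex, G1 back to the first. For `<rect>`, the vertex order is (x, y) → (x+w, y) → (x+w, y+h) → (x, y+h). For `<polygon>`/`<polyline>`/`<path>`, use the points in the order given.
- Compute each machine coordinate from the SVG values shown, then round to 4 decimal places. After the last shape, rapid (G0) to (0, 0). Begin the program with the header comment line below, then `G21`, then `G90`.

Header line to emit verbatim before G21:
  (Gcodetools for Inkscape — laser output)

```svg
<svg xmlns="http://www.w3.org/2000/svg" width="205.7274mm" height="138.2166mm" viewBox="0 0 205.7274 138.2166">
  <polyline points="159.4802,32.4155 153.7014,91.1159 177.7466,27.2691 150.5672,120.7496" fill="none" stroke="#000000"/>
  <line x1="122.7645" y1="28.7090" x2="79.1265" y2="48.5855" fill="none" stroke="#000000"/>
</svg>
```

(Gcodetools for Inkscape — laser output)
G21
G90
G0 X159.4802 Y105.8011
M3 S409
G1 X153.7014 Y47.1007 F3029
G1 X177.7466 Y110.9475
G1 X150.5672 Y17.4670
M5
G0 X122.7645 Y109.5076
M3 S409
G1 X79.1265 Y89.6311 F3029
M5
G0 X0.0000 Y0.0000

1 u = 1 mm; y_m = 138.2166 − y.

[1] `<polyline>` open polyline, #000000→engrave S409 F3029: (159.4802,105.8011) → (153.7014,47.1007) → (177.7466,110.9475) → (150.5672,17.4670)

[2] `<line>` line segment, #000000→engrave S409 F3029: (122.7645,109.5076) → (79.1265,89.6311)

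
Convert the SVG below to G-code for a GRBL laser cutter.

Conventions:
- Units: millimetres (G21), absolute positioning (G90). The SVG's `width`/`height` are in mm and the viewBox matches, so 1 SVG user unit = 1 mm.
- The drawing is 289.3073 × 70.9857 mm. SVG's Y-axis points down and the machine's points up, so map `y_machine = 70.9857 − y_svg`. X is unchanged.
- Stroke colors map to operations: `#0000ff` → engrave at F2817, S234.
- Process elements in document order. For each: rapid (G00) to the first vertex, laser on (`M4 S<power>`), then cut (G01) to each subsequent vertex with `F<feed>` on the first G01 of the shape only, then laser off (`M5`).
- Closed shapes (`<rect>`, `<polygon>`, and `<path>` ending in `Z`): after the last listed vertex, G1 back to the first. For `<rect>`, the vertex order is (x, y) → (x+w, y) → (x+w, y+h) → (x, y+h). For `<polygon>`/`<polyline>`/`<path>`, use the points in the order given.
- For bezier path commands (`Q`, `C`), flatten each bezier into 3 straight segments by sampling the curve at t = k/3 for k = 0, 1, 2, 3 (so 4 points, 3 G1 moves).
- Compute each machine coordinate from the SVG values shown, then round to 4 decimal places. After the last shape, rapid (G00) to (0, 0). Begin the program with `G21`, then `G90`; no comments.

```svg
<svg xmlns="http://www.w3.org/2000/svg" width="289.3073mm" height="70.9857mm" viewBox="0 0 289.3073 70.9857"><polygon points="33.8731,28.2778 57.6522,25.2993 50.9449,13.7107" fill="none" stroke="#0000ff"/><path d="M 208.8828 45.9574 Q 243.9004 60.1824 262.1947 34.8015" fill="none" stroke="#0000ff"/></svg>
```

G21
G90
G00 X33.8731 Y42.7079
M4 S234
G01 X57.6522 Y45.6864 F2817
G01 X50.9449 Y57.2750
G01 X33.8731 Y42.7079
M5
G00 X208.8828 Y25.0283
M4 S234
G01 X230.3697 Y19.9456 F2817
G01 X248.1404 Y23.6643
G01 X262.1947 Y36.1842
M5
G00 X0.0000 Y0.0000

viewBox `0 0 289.3073 70.9857` with mm width/height → 1 unit = 1 mm. Flip: y_m = 70.9857 − y_svg.

**Shape 1** — `<polygon>` closed polygon, stroke `#0000ff` → engrave (S234, F2817). Machine vertices: (33.8731,42.7079) → (57.6522,45.6864) → (50.9449,57.2750) → (33.8731,42.7079). Closed: final G1 returns to the first vertex.

**Shape 2** — `<path>` quadratic bezier, stroke `#0000ff` → engrave (S234, F2817). Control points (SVG): P0=(208.8828,45.9574), P1=(243.9004,60.1824), P2=(262.1947,34.8015); sampled at t=k/3. Machine vertices: (208.8828,25.0283) → (230.3697,19.9456) → (248.1404,23.6643) → (262.1947,36.1842). Open path.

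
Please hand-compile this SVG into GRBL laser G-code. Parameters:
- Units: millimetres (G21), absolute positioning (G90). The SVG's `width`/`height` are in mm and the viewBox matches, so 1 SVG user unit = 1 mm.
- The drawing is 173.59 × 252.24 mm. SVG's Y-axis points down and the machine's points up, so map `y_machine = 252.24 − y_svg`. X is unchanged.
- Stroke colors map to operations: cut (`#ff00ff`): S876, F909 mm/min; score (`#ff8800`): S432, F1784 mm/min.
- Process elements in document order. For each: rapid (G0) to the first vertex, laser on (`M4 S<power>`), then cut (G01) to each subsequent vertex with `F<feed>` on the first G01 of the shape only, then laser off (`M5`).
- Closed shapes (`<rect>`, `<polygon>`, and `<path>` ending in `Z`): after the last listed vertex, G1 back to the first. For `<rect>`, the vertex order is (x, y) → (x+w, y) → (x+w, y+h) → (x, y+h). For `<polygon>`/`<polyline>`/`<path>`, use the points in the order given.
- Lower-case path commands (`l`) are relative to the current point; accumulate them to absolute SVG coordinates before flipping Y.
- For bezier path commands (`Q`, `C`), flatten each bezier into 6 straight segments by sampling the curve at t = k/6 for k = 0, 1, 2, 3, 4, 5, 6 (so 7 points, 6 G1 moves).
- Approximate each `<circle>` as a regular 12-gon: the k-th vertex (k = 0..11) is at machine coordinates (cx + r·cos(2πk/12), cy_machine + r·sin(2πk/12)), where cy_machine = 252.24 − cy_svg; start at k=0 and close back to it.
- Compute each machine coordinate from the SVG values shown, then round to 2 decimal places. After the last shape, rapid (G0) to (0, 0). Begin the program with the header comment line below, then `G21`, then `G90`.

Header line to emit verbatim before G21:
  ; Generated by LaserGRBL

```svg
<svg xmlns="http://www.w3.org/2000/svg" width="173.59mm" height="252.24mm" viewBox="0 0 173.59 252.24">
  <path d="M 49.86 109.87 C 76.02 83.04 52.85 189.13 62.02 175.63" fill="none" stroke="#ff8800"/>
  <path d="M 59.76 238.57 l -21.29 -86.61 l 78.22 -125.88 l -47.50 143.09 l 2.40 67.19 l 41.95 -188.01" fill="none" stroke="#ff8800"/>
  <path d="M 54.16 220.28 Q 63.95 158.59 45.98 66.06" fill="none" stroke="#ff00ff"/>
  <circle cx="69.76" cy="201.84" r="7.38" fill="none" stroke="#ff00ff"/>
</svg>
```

; Generated by LaserGRBL
G21
G90
G0 X49.86 Y142.37
M4 S432
G01 X59.21 Y145.88 F1784
G01 X62.60 Y134.25
G01 X62.31 Y114.49
G01 X60.61 Y93.62
G01 X59.75 Y78.66
G01 X62.02 Y76.61
M5
G0 X59.76 Y13.67
M4 S432
G01 X38.47 Y100.28 F1784
G01 X116.69 Y226.16
G01 X69.19 Y83.07
G01 X71.59 Y15.88
G01 X113.54 Y203.89
M5
G0 X54.16 Y31.96
M4 S876
G01 X56.65 Y53.38 F909
G01 X57.60 Y76.51
G01 X57.01 Y101.36
G01 X54.88 Y127.92
G01 X51.20 Y156.19
G01 X45.98 Y186.18
M5
G0 X77.14 Y50.40
M4 S876
G01 X76.15 Y54.09 F909
G01 X73.45 Y56.79
G01 X69.76 Y57.78
G01 X66.07 Y56.79
G01 X63.37 Y54.09
G01 X62.38 Y50.40
G01 X63.37 Y46.71
G01 X66.07 Y44.01
G01 X69.76 Y43.02
G01 X73.45 Y44.01
G01 X76.15 Y46.71
G01 X77.14 Y50.40
M5
G0 X0.00 Y0.00

Since the viewBox matches the mm dimensions, user units are millimetres directly. The only transform is the Y-flip y_m = 252.24 − y_svg.

Shape 1 is a cubic bezier drawn with `<path>`. Its stroke #ff8800 means score at S432, F1784. After flipping Y the toolpath is (49.86,142.37) → (59.21,145.88) → (62.60,134.25) → (62.31,114.49) → (60.61,93.62) → (59.75,78.66) → (62.02,76.61).

Shape 2 is a open polyline drawn with `<path>`. Its stroke #ff8800 means score at S432, F1784. After flipping Y the toolpath is (59.76,13.67) → (38.47,100.28) → (116.69,226.16) → (69.19,83.07) → (71.59,15.88) → (113.54,203.89).

Shape 3 is a quadratic bezier drawn with `<path>`. Its stroke #ff00ff means cut at S876, F909. After flipping Y the toolpath is (54.16,31.96) → (56.65,53.38) → (57.60,76.51) → (57.01,101.36) → (54.88,127.92) → (51.20,156.19) → (45.98,186.18).

Shape 4 is a circle drawn with `<circle>`. Its stroke #ff00ff means cut at S876, F909. After flipping Y the toolpath is (77.14,50.40) → (76.15,54.09) → (73.45,56.79) → (69.76,57.78) → (66.07,56.79) → (63.37,54.09) → (62.38,50.40) → (63.37,46.71) → (66.07,44.01) → (69.76,43.02) → (73.45,44.01) → (76.15,46.71) → (77.14,50.40), returning to the start.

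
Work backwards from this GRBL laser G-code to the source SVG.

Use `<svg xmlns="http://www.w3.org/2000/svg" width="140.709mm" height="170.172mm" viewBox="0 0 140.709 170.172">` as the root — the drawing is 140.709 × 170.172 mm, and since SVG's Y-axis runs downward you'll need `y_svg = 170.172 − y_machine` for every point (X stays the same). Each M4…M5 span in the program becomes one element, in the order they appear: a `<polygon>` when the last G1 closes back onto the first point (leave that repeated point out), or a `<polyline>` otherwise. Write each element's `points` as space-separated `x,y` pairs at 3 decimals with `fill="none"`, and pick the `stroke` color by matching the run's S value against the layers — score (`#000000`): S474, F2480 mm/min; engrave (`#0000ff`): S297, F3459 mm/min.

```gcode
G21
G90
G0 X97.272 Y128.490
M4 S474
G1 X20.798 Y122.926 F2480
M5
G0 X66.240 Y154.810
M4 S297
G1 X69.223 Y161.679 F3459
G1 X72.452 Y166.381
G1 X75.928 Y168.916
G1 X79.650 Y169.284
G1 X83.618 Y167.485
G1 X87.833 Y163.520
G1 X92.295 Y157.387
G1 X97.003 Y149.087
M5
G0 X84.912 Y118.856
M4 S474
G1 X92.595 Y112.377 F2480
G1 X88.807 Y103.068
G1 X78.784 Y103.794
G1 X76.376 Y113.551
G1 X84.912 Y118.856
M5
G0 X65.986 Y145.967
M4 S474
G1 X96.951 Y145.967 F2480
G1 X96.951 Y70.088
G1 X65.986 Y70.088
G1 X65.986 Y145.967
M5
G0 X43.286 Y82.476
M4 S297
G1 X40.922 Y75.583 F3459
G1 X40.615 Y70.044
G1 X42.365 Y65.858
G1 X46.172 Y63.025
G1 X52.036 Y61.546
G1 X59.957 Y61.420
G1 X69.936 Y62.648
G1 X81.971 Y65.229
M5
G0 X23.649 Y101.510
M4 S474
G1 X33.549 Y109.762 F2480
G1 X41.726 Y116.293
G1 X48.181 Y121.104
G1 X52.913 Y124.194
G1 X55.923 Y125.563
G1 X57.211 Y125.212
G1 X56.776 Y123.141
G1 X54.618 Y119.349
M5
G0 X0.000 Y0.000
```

y_svg = 170.172 − y_m.

[1] S474→`#000000` (score); open run; points: 97.272,41.682 20.798,47.246

[2] S297→`#0000ff` (engrave); open run; points: 66.240,15.362 69.223,8.493 72.452,3.791 75.928,1.256 79.650,0.888 83.618,2.687 87.833,6.652 92.295,12.785 97.003,21.085

[3] S474→`#000000` (score); closed run; points: 84.912,51.316 92.595,57.795 88.807,67.104 78.784,66.378 76.376,56.621

[4] S474→`#000000` (score); closed run; points: 65.986,24.205 96.951,24.205 96.951,100.084 65.986,100.084

[5] S297→`#0000ff` (engrave); open run; points: 43.286,87.696 40.922,94.589 40.615,100.128 42.365,104.314 46.172,107.147 52.036,108.626 59.957,108.752 69.936,107.524 81.971,104.943

[6] S474→`#000000` (score); open run; points: 23.649,68.662 33.549,60.410 41.726,53.879 48.181,49.068 52.913,45.978 55.923,44.609 57.211,44.960 56.776,47.031 54.618,50.823

<svg xmlns="http://www.w3.org/2000/svg" width="140.709mm" height="170.172mm" viewBox="0 0 140.709 170.172">
  <polyline points="97.272,41.682 20.798,47.246" fill="none" stroke="#000000"/>
  <polyline points="66.240,15.362 69.223,8.493 72.452,3.791 75.928,1.256 79.650,0.888 83.618,2.687 87.833,6.652 92.295,12.785 97.003,21.085" fill="none" stroke="#0000ff"/>
  <polygon points="84.912,51.316 92.595,57.795 88.807,67.104 78.784,66.378 76.376,56.621" fill="none" stroke="#000000"/>
  <polygon points="65.986,24.205 96.951,24.205 96.951,100.084 65.986,100.084" fill="none" stroke="#000000"/>
  <polyline points="43.286,87.696 40.922,94.589 40.615,100.128 42.365,104.314 46.172,107.147 52.036,108.626 59.957,108.752 69.936,107.524 81.971,104.943" fill="none" stroke="#0000ff"/>
  <polyline points="23.649,68.662 33.549,60.410 41.726,53.879 48.181,49.068 52.913,45.978 55.923,44.609 57.211,44.960 56.776,47.031 54.618,50.823" fill="none" stroke="#000000"/>
</svg>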